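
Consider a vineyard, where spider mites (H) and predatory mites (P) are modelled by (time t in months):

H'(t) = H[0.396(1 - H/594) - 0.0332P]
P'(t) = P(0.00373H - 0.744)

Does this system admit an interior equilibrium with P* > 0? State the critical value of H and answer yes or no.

Threshold H = 199; K > 199, so yes, the predator persists.

The predator equation gives dP/dt > 0 only when H > 0.744/0.00373 = 199.
Without the predator, H → K = 594. Since 594 > 199, the predator can invade and persist.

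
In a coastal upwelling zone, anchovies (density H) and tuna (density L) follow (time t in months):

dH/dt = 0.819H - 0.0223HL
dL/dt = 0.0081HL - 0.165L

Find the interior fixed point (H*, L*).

Set dL/dt = 0 with L > 0: 0.0081H - 0.165 = 0, so H* = 0.165/0.0081 = 20.4.
Set dH/dt = 0 with H > 0: 0.819 - 0.0223L = 0, so L* = 0.819/0.0223 = 36.7.

H* ≈ 20.4, L* ≈ 36.7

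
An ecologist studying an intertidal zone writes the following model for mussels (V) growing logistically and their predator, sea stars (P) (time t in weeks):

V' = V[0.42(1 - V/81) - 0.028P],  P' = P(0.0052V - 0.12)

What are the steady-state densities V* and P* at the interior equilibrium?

From dP/dt = 0 with P > 0: 0.0052V* = 0.12, so V* = 23.1.
Substitute into dV/dt = 0: 0.42(1 - 23.1/81) = 0.028P*.
The bracket is 0.715, giving P* = 0.3/0.028 = 10.7.

V* ≈ 23.1, P* ≈ 10.7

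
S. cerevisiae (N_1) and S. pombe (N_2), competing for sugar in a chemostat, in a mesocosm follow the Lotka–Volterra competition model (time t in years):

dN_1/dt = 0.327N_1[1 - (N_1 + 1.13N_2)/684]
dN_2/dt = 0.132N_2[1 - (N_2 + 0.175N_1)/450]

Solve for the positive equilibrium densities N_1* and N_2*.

N_1* ≈ 219, N_2* ≈ 412

Setting both brackets to zero gives the nullclines N_1 + 1.13N_2 = 684 and 0.175N_1 + N_2 = 450.
Substituting N_2 = 450 - 0.175N_1 into the first: N_1(1 - 1.13·0.175) = 684 - 1.13·450.
So N_1* = 176/0.802 = 219, and then N_2* = 450 - 0.175·219 = 412.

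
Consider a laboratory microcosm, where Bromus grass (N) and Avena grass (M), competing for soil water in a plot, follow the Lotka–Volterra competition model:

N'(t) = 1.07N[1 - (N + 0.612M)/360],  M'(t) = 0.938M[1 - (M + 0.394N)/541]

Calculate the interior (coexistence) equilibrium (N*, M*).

N* ≈ 38.1, M* ≈ 526

Setting both brackets to zero gives the nullclines N + 0.612M = 360 and 0.394N + M = 541.
Substituting M = 541 - 0.394N into the first: N(1 - 0.612·0.394) = 360 - 0.612·541.
So N* = 28.9/0.759 = 38.1, and then M* = 541 - 0.394·38.1 = 526.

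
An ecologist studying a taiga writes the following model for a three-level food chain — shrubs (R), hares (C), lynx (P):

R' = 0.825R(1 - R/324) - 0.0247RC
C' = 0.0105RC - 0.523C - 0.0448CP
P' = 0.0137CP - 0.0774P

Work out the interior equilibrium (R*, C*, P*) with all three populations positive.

R* ≈ 269, C* ≈ 5.65, P* ≈ 51.4

From dP/dt = 0: 0.0137C* = 0.0774, so C* = 5.65.
From dR/dt = 0: 0.825(1 - R*/324) = 0.0247·5.65, giving R* = 324·(1 - 0.169) = 269.
From dC/dt = 0: 0.0105·269 - 0.523 = 0.0448P*, so P* = 2.3/0.0448 = 51.4.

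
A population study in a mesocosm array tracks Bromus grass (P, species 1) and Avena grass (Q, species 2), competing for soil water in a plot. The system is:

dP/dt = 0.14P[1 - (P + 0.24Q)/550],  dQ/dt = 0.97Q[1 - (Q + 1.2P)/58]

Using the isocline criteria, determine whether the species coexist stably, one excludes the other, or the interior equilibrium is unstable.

Compare the nullcline intercepts: K1/α12 = 550/0.24 = 2290 > K2 = 58; K2/α21 = 58/1.2 = 48.3 < K1 = 550.
Since the inequalities point opposite ways, species 1 can invade but species 2 cannot.

species 1 excludes species 2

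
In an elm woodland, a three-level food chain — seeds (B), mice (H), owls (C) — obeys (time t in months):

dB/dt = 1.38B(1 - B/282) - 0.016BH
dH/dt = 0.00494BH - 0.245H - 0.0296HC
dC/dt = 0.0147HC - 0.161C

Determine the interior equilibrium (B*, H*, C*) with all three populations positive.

From dC/dt = 0: 0.0147H* = 0.161, so H* = 11.
From dB/dt = 0: 1.38(1 - B*/282) = 0.016·11, giving B* = 282·(1 - 0.127) = 246.
From dH/dt = 0: 0.00494·246 - 0.245 = 0.0296C*, so C* = 0.971/0.0296 = 32.8.

B* ≈ 246, H* ≈ 11, C* ≈ 32.8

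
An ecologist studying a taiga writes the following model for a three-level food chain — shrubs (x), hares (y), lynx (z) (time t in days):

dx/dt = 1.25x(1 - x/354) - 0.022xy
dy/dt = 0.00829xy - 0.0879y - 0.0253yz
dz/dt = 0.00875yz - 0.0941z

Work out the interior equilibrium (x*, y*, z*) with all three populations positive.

x* ≈ 287, y* ≈ 10.8, z* ≈ 90.6

From dz/dt = 0: 0.00875y* = 0.0941, so y* = 10.8.
From dx/dt = 0: 1.25(1 - x*/354) = 0.022·10.8, giving x* = 354·(1 - 0.189) = 287.
From dy/dt = 0: 0.00829·287 - 0.0879 = 0.0253z*, so z* = 2.29/0.0253 = 90.6.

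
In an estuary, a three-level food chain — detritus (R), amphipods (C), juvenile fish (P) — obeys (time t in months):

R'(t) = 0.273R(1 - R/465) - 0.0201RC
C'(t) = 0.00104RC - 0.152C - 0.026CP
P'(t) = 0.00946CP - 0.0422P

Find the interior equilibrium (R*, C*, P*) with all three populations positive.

From dP/dt = 0: 0.00946C* = 0.0422, so C* = 4.46.
From dR/dt = 0: 0.273(1 - R*/465) = 0.0201·4.46, giving R* = 465·(1 - 0.328) = 312.
From dC/dt = 0: 0.00104·312 - 0.152 = 0.026P*, so P* = 0.173/0.026 = 6.64.

R* ≈ 312, C* ≈ 4.46, P* ≈ 6.64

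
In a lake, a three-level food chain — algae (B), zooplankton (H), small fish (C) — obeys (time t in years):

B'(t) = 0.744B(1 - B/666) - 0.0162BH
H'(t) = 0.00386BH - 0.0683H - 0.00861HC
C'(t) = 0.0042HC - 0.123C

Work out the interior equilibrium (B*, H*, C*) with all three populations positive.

B* ≈ 241, H* ≈ 29.3, C* ≈ 100

From dC/dt = 0: 0.0042H* = 0.123, so H* = 29.3.
From dB/dt = 0: 0.744(1 - B*/666) = 0.0162·29.3, giving B* = 666·(1 - 0.638) = 241.
From dH/dt = 0: 0.00386·241 - 0.0683 = 0.00861C*, so C* = 0.863/0.00861 = 100.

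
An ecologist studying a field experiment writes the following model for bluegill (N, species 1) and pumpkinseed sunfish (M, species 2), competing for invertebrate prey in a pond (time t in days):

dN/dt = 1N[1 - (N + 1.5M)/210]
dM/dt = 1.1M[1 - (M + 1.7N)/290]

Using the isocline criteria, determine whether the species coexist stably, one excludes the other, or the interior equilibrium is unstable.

unstable coexistence (outcome depends on initial conditions)

Compare the nullcline intercepts: K1/α12 = 210/1.5 = 140 < K2 = 290; K2/α21 = 290/1.7 = 171 < K1 = 210.
Since both are reversed, neither can invade when rare; the interior point is a saddle.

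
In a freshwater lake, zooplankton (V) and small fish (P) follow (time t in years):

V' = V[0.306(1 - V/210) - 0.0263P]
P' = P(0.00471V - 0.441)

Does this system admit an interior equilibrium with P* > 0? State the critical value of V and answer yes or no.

Threshold V = 93.6; K > 93.6, so yes, the predator persists.

The predator equation gives dP/dt > 0 only when V > 0.441/0.00471 = 93.6.
Without the predator, V → K = 210. Since 210 > 93.6, the predator can invade and persist.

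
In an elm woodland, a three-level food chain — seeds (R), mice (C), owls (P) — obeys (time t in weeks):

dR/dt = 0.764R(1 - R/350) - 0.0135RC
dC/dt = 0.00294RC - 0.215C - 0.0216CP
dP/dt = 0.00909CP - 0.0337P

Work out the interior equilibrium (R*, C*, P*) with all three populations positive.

From dP/dt = 0: 0.00909C* = 0.0337, so C* = 3.71.
From dR/dt = 0: 0.764(1 - R*/350) = 0.0135·3.71, giving R* = 350·(1 - 0.0655) = 327.
From dC/dt = 0: 0.00294·327 - 0.215 = 0.0216P*, so P* = 0.747/0.0216 = 34.6.

R* ≈ 327, C* ≈ 3.71, P* ≈ 34.6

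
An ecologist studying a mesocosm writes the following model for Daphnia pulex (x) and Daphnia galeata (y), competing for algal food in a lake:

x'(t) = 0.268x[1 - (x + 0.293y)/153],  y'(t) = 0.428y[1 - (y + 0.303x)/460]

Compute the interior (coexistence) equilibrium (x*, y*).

x* ≈ 20, y* ≈ 454

Setting both brackets to zero gives the nullclines x + 0.293y = 153 and 0.303x + y = 460.
Substituting y = 460 - 0.303x into the first: x(1 - 0.293·0.303) = 153 - 0.293·460.
So x* = 18.2/0.911 = 20, and then y* = 460 - 0.303·20 = 454.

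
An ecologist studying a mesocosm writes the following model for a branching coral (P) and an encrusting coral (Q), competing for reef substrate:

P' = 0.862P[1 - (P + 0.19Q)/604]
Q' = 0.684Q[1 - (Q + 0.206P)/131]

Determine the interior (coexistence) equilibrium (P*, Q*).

Setting both brackets to zero gives the nullclines P + 0.19Q = 604 and 0.206P + Q = 131.
Substituting Q = 131 - 0.206P into the first: P(1 - 0.19·0.206) = 604 - 0.19·131.
So P* = 579/0.961 = 603, and then Q* = 131 - 0.206·603 = 6.84.

P* ≈ 603, Q* ≈ 6.84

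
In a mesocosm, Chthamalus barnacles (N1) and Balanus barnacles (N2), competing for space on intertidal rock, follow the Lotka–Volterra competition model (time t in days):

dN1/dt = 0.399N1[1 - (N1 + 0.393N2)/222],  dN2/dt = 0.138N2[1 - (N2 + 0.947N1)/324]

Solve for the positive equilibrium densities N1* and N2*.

Setting both brackets to zero gives the nullclines N1 + 0.393N2 = 222 and 0.947N1 + N2 = 324.
Substituting N2 = 324 - 0.947N1 into the first: N1(1 - 0.393·0.947) = 222 - 0.393·324.
So N1* = 94.7/0.628 = 151, and then N2* = 324 - 0.947·151 = 181.

N1* ≈ 151, N2* ≈ 181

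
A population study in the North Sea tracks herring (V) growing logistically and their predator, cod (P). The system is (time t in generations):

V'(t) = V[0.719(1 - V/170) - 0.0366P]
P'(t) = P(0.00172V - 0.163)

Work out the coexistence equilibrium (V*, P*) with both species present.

V* ≈ 94.8, P* ≈ 8.69

From dP/dt = 0 with P > 0: 0.00172V* = 0.163, so V* = 94.8.
Substitute into dV/dt = 0: 0.719(1 - 94.8/170) = 0.0366P*.
The bracket is 0.443, giving P* = 0.318/0.0366 = 8.69.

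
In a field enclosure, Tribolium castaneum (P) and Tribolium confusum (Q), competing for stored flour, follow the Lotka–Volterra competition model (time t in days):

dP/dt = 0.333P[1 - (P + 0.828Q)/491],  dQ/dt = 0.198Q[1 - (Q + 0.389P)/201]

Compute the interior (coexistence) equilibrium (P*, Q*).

P* ≈ 479, Q* ≈ 14.8

Setting both brackets to zero gives the nullclines P + 0.828Q = 491 and 0.389P + Q = 201.
Substituting Q = 201 - 0.389P into the first: P(1 - 0.828·0.389) = 491 - 0.828·201.
So P* = 325/0.678 = 479, and then Q* = 201 - 0.389·479 = 14.8.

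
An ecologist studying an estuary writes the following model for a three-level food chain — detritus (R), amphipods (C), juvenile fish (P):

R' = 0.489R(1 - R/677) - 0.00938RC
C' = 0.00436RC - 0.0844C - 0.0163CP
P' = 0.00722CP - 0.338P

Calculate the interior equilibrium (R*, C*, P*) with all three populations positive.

From dP/dt = 0: 0.00722C* = 0.338, so C* = 46.8.
From dR/dt = 0: 0.489(1 - R*/677) = 0.00938·46.8, giving R* = 677·(1 - 0.898) = 69.1.
From dC/dt = 0: 0.00436·69.1 - 0.0844 = 0.0163P*, so P* = 0.217/0.0163 = 13.3.

R* ≈ 69.1, C* ≈ 46.8, P* ≈ 13.3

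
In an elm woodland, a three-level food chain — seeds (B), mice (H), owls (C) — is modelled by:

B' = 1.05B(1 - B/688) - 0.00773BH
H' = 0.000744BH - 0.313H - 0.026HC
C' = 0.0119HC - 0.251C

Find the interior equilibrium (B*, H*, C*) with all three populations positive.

B* ≈ 581, H* ≈ 21.1, C* ≈ 4.59

From dC/dt = 0: 0.0119H* = 0.251, so H* = 21.1.
From dB/dt = 0: 1.05(1 - B*/688) = 0.00773·21.1, giving B* = 688·(1 - 0.155) = 581.
From dH/dt = 0: 0.000744·581 - 0.313 = 0.026C*, so C* = 0.119/0.026 = 4.59.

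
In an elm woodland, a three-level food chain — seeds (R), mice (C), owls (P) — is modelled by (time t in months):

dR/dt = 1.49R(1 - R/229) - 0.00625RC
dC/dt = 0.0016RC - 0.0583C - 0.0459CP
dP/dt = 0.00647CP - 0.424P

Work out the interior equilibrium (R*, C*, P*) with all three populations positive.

R* ≈ 166, C* ≈ 65.5, P* ≈ 4.52

From dP/dt = 0: 0.00647C* = 0.424, so C* = 65.5.
From dR/dt = 0: 1.49(1 - R*/229) = 0.00625·65.5, giving R* = 229·(1 - 0.275) = 166.
From dC/dt = 0: 0.0016·166 - 0.0583 = 0.0459P*, so P* = 0.207/0.0459 = 4.52.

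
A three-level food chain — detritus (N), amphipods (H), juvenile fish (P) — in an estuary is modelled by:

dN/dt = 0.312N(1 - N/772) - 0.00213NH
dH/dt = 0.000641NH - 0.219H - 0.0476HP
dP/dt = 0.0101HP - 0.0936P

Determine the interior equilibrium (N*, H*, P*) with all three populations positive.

N* ≈ 723, H* ≈ 9.27, P* ≈ 5.14

From dP/dt = 0: 0.0101H* = 0.0936, so H* = 9.27.
From dN/dt = 0: 0.312(1 - N*/772) = 0.00213·9.27, giving N* = 772·(1 - 0.0633) = 723.
From dH/dt = 0: 0.000641·723 - 0.219 = 0.0476P*, so P* = 0.245/0.0476 = 5.14.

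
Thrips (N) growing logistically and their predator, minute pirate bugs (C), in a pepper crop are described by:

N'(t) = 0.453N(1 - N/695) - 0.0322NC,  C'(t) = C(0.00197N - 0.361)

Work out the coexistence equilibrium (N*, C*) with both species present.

From dC/dt = 0 with C > 0: 0.00197N* = 0.361, so N* = 183.
Substitute into dN/dt = 0: 0.453(1 - 183/695) = 0.0322C*.
The bracket is 0.736, giving C* = 0.334/0.0322 = 10.4.

N* ≈ 183, C* ≈ 10.4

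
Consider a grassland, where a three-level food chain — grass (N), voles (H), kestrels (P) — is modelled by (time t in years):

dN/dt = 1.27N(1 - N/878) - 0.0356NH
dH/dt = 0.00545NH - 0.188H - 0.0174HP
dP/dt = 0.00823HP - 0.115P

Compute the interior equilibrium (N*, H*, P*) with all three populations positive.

From dP/dt = 0: 0.00823H* = 0.115, so H* = 14.
From dN/dt = 0: 1.27(1 - N*/878) = 0.0356·14, giving N* = 878·(1 - 0.392) = 534.
From dH/dt = 0: 0.00545·534 - 0.188 = 0.0174P*, so P* = 2.72/0.0174 = 156.

N* ≈ 534, H* ≈ 14, P* ≈ 156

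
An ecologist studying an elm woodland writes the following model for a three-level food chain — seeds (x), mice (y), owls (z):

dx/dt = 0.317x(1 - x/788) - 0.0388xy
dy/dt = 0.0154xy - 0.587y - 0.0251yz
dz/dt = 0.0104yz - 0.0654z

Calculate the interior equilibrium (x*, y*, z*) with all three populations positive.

x* ≈ 181, y* ≈ 6.29, z* ≈ 88

From dz/dt = 0: 0.0104y* = 0.0654, so y* = 6.29.
From dx/dt = 0: 0.317(1 - x*/788) = 0.0388·6.29, giving x* = 788·(1 - 0.77) = 181.
From dy/dt = 0: 0.0154·181 - 0.587 = 0.0251z*, so z* = 2.21/0.0251 = 88.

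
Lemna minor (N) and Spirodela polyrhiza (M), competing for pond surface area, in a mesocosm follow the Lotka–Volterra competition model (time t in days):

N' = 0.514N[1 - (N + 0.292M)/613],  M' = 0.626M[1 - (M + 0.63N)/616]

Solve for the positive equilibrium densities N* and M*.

Setting both brackets to zero gives the nullclines N + 0.292M = 613 and 0.63N + M = 616.
Substituting M = 616 - 0.63N into the first: N(1 - 0.292·0.63) = 613 - 0.292·616.
So N* = 433/0.816 = 531, and then M* = 616 - 0.63·531 = 282.

N* ≈ 531, M* ≈ 282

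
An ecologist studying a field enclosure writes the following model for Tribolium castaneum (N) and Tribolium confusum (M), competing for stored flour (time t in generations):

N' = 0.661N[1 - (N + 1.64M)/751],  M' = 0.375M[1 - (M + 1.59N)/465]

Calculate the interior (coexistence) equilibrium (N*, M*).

Setting both brackets to zero gives the nullclines N + 1.64M = 751 and 1.59N + M = 465.
Substituting M = 465 - 1.59N into the first: N(1 - 1.64·1.59) = 751 - 1.64·465.
So N* = -11.6/-1.61 = 7.22, and then M* = 465 - 1.59·7.22 = 454.

N* ≈ 7.22, M* ≈ 454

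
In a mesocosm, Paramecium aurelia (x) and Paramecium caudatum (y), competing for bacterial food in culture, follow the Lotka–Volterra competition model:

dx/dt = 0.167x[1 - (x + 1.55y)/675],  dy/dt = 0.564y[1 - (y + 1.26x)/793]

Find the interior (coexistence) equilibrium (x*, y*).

Setting both brackets to zero gives the nullclines x + 1.55y = 675 and 1.26x + y = 793.
Substituting y = 793 - 1.26x into the first: x(1 - 1.55·1.26) = 675 - 1.55·793.
So x* = -554/-0.953 = 581, and then y* = 793 - 1.26·581 = 60.3.

x* ≈ 581, y* ≈ 60.3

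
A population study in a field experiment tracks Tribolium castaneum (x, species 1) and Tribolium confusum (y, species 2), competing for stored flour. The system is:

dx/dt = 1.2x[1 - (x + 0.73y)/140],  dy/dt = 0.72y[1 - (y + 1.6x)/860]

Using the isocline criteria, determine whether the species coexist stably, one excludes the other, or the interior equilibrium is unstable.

Compare the nullcline intercepts: K1/α12 = 140/0.73 = 192 < K2 = 860; K2/α21 = 860/1.6 = 538 > K1 = 140.
Since the inequalities point opposite ways, species 2 can invade but species 1 cannot.

species 2 excludes species 1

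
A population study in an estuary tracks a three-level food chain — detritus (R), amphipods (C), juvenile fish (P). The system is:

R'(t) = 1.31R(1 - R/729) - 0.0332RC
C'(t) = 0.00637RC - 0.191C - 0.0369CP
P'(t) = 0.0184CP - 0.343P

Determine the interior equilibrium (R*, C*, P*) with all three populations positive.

R* ≈ 385, C* ≈ 18.6, P* ≈ 61.2

From dP/dt = 0: 0.0184C* = 0.343, so C* = 18.6.
From dR/dt = 0: 1.31(1 - R*/729) = 0.0332·18.6, giving R* = 729·(1 - 0.472) = 385.
From dC/dt = 0: 0.00637·385 - 0.191 = 0.0369P*, so P* = 2.26/0.0369 = 61.2.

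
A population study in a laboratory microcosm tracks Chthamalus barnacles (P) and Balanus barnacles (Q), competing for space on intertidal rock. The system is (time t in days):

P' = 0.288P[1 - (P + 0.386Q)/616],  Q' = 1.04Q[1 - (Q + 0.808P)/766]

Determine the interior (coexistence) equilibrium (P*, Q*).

P* ≈ 466, Q* ≈ 390

Setting both brackets to zero gives the nullclines P + 0.386Q = 616 and 0.808P + Q = 766.
Substituting Q = 766 - 0.808P into the first: P(1 - 0.386·0.808) = 616 - 0.386·766.
So P* = 320/0.688 = 466, and then Q* = 766 - 0.808·466 = 390.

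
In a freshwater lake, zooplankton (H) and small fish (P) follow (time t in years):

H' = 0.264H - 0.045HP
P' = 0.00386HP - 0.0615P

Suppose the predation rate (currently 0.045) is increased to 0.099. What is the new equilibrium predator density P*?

At the interior fixed point, setting dH/dt = 0 with H > 0 fixes P* = (prey growth rate)/(HP coefficient) — independent of the other coefficients.
With the change, P* = 0.264/0.099 = 2.67; it falls from 5.87.

P* ≈ 2.67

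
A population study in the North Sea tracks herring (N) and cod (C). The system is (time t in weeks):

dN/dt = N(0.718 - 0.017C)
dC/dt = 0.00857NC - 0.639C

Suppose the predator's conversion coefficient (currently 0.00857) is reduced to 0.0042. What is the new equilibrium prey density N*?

At the interior fixed point, setting dC/dt = 0 with C > 0 fixes N* = (predator death rate)/(NC coefficient) — independent of the other coefficients.
With the change, N* = 0.639/0.0042 = 152; it rises from 74.6.

N* ≈ 152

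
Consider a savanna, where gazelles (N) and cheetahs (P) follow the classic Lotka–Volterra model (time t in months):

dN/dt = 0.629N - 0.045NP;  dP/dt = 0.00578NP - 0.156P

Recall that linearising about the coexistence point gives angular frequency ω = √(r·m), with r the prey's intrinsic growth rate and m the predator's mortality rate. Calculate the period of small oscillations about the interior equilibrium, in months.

Here r = 0.629 and m = 0.156, so r·m = 0.0981.
ω = √0.0981 = 0.313 per month, hence T = 2π/ω ≈ 20.1 months.

T ≈ 20.1 months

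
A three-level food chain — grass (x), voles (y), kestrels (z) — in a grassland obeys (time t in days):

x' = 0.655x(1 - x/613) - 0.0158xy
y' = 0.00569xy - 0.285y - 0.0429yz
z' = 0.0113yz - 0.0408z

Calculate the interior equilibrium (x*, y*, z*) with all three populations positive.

From dz/dt = 0: 0.0113y* = 0.0408, so y* = 3.61.
From dx/dt = 0: 0.655(1 - x*/613) = 0.0158·3.61, giving x* = 613·(1 - 0.0871) = 560.
From dy/dt = 0: 0.00569·560 - 0.285 = 0.0429z*, so z* = 2.9/0.0429 = 67.6.

x* ≈ 560, y* ≈ 3.61, z* ≈ 67.6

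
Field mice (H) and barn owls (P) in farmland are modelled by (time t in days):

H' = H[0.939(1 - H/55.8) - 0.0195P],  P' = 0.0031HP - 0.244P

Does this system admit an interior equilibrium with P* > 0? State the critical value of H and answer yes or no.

Threshold H = 78.7; K < 78.7, so no, the predator goes extinct.

The predator equation gives dP/dt > 0 only when H > 0.244/0.0031 = 78.7.
Without the predator, H → K = 55.8. Since 55.8 < 78.7, the predator cannot invade.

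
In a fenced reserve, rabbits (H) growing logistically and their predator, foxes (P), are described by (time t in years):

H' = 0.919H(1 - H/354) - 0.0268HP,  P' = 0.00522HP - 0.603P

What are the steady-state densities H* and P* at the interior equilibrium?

From dP/dt = 0 with P > 0: 0.00522H* = 0.603, so H* = 116.
Substitute into dH/dt = 0: 0.919(1 - 116/354) = 0.0268P*.
The bracket is 0.674, giving P* = 0.619/0.0268 = 23.1.

H* ≈ 116, P* ≈ 23.1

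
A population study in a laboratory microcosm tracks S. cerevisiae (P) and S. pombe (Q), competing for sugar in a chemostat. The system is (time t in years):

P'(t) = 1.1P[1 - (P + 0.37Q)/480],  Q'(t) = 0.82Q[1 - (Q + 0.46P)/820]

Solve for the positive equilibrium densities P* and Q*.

Setting both brackets to zero gives the nullclines P + 0.37Q = 480 and 0.46P + Q = 820.
Substituting Q = 820 - 0.46P into the first: P(1 - 0.37·0.46) = 480 - 0.37·820.
So P* = 177/0.83 = 213, and then Q* = 820 - 0.46·213 = 722.

P* ≈ 213, Q* ≈ 722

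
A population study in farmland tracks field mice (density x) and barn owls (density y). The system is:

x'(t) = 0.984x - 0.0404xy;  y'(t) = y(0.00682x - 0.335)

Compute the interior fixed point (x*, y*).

Set dy/dt = 0 with y > 0: 0.00682x - 0.335 = 0, so x* = 0.335/0.00682 = 49.1.
Set dx/dt = 0 with x > 0: 0.984 - 0.0404y = 0, so y* = 0.984/0.0404 = 24.4.

x* ≈ 49.1, y* ≈ 24.4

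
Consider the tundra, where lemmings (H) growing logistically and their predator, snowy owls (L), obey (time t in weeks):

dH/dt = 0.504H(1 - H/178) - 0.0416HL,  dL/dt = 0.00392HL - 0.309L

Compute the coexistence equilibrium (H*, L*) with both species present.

H* ≈ 78.8, L* ≈ 6.75

From dL/dt = 0 with L > 0: 0.00392H* = 0.309, so H* = 78.8.
Substitute into dH/dt = 0: 0.504(1 - 78.8/178) = 0.0416L*.
The bracket is 0.557, giving L* = 0.281/0.0416 = 6.75.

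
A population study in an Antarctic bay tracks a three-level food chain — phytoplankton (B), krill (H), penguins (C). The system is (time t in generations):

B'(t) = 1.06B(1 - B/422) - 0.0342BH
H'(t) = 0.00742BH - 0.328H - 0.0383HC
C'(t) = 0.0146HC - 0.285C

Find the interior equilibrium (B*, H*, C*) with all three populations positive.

From dC/dt = 0: 0.0146H* = 0.285, so H* = 19.5.
From dB/dt = 0: 1.06(1 - B*/422) = 0.0342·19.5, giving B* = 422·(1 - 0.63) = 156.
From dH/dt = 0: 0.00742·156 - 0.328 = 0.0383C*, so C* = 0.831/0.0383 = 21.7.

B* ≈ 156, H* ≈ 19.5, C* ≈ 21.7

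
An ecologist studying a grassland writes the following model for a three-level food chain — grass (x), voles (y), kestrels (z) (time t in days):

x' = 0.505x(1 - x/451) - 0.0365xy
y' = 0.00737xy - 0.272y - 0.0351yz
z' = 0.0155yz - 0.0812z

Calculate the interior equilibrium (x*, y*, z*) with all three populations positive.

From dz/dt = 0: 0.0155y* = 0.0812, so y* = 5.24.
From dx/dt = 0: 0.505(1 - x*/451) = 0.0365·5.24, giving x* = 451·(1 - 0.379) = 280.
From dy/dt = 0: 0.00737·280 - 0.272 = 0.0351z*, so z* = 1.79/0.0351 = 51.1.

x* ≈ 280, y* ≈ 5.24, z* ≈ 51.1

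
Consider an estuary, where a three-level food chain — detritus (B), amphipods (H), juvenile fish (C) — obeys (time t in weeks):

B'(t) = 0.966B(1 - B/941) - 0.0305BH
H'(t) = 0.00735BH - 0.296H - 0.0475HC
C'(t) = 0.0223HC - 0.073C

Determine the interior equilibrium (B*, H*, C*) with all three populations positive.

B* ≈ 844, H* ≈ 3.27, C* ≈ 124

From dC/dt = 0: 0.0223H* = 0.073, so H* = 3.27.
From dB/dt = 0: 0.966(1 - B*/941) = 0.0305·3.27, giving B* = 941·(1 - 0.103) = 844.
From dH/dt = 0: 0.00735·844 - 0.296 = 0.0475C*, so C* = 5.91/0.0475 = 124.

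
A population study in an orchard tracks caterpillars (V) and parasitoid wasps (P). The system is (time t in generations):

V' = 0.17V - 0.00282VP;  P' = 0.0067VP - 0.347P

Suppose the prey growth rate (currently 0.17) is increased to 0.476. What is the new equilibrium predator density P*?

P* ≈ 169

At the interior fixed point, setting dV/dt = 0 with V > 0 fixes P* = (prey growth rate)/(VP coefficient) — independent of the other coefficients.
With the change, P* = 0.476/0.00282 = 169; it rises from 60.3.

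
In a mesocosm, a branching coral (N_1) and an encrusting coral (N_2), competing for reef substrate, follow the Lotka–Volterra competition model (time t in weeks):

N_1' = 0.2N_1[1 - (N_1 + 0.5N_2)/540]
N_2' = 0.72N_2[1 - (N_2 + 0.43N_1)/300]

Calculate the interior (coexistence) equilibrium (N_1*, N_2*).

Setting both brackets to zero gives the nullclines N_1 + 0.5N_2 = 540 and 0.43N_1 + N_2 = 300.
Substituting N_2 = 300 - 0.43N_1 into the first: N_1(1 - 0.5·0.43) = 540 - 0.5·300.
So N_1* = 390/0.785 = 497, and then N_2* = 300 - 0.43·497 = 86.4.

N_1* ≈ 497, N_2* ≈ 86.4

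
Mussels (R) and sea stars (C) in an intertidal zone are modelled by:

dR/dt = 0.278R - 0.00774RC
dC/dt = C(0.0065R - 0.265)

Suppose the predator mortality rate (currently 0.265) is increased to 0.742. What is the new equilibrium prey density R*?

R* ≈ 114

At the interior fixed point, setting dC/dt = 0 with C > 0 fixes R* = (predator death rate)/(RC coefficient) — independent of the other coefficients.
With the change, R* = 0.742/0.0065 = 114; it rises from 40.8.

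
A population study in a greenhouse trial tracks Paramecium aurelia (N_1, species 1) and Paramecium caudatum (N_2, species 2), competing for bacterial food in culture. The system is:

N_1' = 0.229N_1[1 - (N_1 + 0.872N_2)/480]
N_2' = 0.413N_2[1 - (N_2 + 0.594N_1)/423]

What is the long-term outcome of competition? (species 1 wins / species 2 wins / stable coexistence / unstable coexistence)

stable coexistence

Compare the nullcline intercepts: K1/α12 = 480/0.872 = 550 > K2 = 423; K2/α21 = 423/0.594 = 712 > K1 = 480.
Since both inequalities hold, each species can invade when rare, so the interior equilibrium is stable.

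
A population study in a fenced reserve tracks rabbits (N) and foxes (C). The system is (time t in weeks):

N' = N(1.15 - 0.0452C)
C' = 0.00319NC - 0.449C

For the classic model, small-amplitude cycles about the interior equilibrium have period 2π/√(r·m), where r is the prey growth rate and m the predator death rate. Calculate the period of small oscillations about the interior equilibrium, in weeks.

Here r = 1.15 and m = 0.449, so r·m = 0.516.
ω = √0.516 = 0.719 per week, hence T = 2π/ω ≈ 8.74 weeks.

T ≈ 8.74 weeks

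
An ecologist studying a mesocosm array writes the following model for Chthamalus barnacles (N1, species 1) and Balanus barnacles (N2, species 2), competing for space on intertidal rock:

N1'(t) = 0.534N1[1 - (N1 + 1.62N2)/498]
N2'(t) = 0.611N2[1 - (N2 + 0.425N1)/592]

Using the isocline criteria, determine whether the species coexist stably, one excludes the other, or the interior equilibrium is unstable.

Compare the nullcline intercepts: K1/α12 = 498/1.62 = 307 < K2 = 592; K2/α21 = 592/0.425 = 1390 > K1 = 498.
Since the inequalities point opposite ways, species 2 can invade but species 1 cannot.

species 2 excludes species 1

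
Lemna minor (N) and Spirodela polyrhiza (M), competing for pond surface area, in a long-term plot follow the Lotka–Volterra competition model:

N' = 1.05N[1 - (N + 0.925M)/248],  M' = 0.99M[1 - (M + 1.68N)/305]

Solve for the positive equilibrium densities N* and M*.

N* ≈ 61.6, M* ≈ 202

Setting both brackets to zero gives the nullclines N + 0.925M = 248 and 1.68N + M = 305.
Substituting M = 305 - 1.68N into the first: N(1 - 0.925·1.68) = 248 - 0.925·305.
So N* = -34.1/-0.554 = 61.6, and then M* = 305 - 1.68·61.6 = 202.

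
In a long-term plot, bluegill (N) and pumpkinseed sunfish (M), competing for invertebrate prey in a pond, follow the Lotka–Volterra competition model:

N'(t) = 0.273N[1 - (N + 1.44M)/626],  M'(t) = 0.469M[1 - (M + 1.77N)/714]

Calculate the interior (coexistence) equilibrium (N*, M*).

Setting both brackets to zero gives the nullclines N + 1.44M = 626 and 1.77N + M = 714.
Substituting M = 714 - 1.77N into the first: N(1 - 1.44·1.77) = 626 - 1.44·714.
So N* = -402/-1.55 = 260, and then M* = 714 - 1.77·260 = 254.

N* ≈ 260, M* ≈ 254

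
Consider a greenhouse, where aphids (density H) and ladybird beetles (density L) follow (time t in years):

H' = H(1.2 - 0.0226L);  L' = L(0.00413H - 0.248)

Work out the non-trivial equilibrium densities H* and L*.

H* ≈ 60, L* ≈ 53.1

Set dL/dt = 0 with L > 0: 0.00413H - 0.248 = 0, so H* = 0.248/0.00413 = 60.
Set dH/dt = 0 with H > 0: 1.2 - 0.0226L = 0, so L* = 1.2/0.0226 = 53.1.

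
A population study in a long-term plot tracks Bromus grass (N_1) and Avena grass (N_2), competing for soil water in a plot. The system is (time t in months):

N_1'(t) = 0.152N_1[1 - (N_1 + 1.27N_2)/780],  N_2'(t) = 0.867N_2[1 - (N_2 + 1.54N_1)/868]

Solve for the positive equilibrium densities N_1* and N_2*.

Setting both brackets to zero gives the nullclines N_1 + 1.27N_2 = 780 and 1.54N_1 + N_2 = 868.
Substituting N_2 = 868 - 1.54N_1 into the first: N_1(1 - 1.27·1.54) = 780 - 1.27·868.
So N_1* = -322/-0.956 = 337, and then N_2* = 868 - 1.54·337 = 349.

N_1* ≈ 337, N_2* ≈ 349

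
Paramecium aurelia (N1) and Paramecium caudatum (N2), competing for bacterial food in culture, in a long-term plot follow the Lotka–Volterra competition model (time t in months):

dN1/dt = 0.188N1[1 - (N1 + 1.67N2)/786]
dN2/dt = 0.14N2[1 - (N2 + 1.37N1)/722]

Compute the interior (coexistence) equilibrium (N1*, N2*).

Setting both brackets to zero gives the nullclines N1 + 1.67N2 = 786 and 1.37N1 + N2 = 722.
Substituting N2 = 722 - 1.37N1 into the first: N1(1 - 1.67·1.37) = 786 - 1.67·722.
So N1* = -420/-1.29 = 326, and then N2* = 722 - 1.37·326 = 276.

N1* ≈ 326, N2* ≈ 276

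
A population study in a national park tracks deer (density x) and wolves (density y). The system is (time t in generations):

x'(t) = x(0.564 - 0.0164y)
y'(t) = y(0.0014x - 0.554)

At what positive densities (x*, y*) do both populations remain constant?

x* ≈ 396, y* ≈ 34.4

Set dy/dt = 0 with y > 0: 0.0014x - 0.554 = 0, so x* = 0.554/0.0014 = 396.
Set dx/dt = 0 with x > 0: 0.564 - 0.0164y = 0, so y* = 0.564/0.0164 = 34.4.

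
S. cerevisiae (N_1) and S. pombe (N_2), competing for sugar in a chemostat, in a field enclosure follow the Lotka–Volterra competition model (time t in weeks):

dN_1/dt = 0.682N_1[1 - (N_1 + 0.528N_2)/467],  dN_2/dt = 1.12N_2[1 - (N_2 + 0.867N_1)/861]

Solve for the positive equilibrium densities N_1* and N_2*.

Setting both brackets to zero gives the nullclines N_1 + 0.528N_2 = 467 and 0.867N_1 + N_2 = 861.
Substituting N_2 = 861 - 0.867N_1 into the first: N_1(1 - 0.528·0.867) = 467 - 0.528·861.
So N_1* = 12.4/0.542 = 22.9, and then N_2* = 861 - 0.867·22.9 = 841.

N_1* ≈ 22.9, N_2* ≈ 841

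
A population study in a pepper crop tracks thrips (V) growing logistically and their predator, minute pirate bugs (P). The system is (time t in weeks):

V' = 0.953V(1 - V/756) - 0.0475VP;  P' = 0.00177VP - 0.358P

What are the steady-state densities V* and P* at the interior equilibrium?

From dP/dt = 0 with P > 0: 0.00177V* = 0.358, so V* = 202.
Substitute into dV/dt = 0: 0.953(1 - 202/756) = 0.0475P*.
The bracket is 0.732, giving P* = 0.698/0.0475 = 14.7.

V* ≈ 202, P* ≈ 14.7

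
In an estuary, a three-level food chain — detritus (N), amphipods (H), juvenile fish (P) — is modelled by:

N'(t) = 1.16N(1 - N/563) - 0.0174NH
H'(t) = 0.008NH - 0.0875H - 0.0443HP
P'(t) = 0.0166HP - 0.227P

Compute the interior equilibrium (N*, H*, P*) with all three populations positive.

N* ≈ 448, H* ≈ 13.7, P* ≈ 78.8

From dP/dt = 0: 0.0166H* = 0.227, so H* = 13.7.
From dN/dt = 0: 1.16(1 - N*/563) = 0.0174·13.7, giving N* = 563·(1 - 0.205) = 448.
From dH/dt = 0: 0.008·448 - 0.0875 = 0.0443P*, so P* = 3.49/0.0443 = 78.8.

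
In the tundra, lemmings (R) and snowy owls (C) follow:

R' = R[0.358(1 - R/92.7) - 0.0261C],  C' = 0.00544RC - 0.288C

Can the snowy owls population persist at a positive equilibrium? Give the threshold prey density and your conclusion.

The predator equation gives dC/dt > 0 only when R > 0.288/0.00544 = 52.9.
Without the predator, R → K = 92.7. Since 92.7 > 52.9, the predator can invade and persist.

Threshold R = 52.9; K > 52.9, so yes, the predator persists.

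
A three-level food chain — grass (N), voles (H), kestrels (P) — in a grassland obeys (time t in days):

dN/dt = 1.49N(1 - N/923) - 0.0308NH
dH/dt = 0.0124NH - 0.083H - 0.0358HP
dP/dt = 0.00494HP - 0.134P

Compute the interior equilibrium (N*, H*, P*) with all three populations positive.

N* ≈ 405, H* ≈ 27.1, P* ≈ 138

From dP/dt = 0: 0.00494H* = 0.134, so H* = 27.1.
From dN/dt = 0: 1.49(1 - N*/923) = 0.0308·27.1, giving N* = 923·(1 - 0.561) = 405.
From dH/dt = 0: 0.0124·405 - 0.083 = 0.0358P*, so P* = 4.94/0.0358 = 138.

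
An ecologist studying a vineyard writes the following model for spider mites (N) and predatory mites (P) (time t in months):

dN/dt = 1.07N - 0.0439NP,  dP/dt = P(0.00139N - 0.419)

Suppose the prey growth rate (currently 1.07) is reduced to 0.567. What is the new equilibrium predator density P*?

At the interior fixed point, setting dN/dt = 0 with N > 0 fixes P* = (prey growth rate)/(NP coefficient) — independent of the other coefficients.
With the change, P* = 0.567/0.0439 = 12.9; it falls from 24.4.

P* ≈ 12.9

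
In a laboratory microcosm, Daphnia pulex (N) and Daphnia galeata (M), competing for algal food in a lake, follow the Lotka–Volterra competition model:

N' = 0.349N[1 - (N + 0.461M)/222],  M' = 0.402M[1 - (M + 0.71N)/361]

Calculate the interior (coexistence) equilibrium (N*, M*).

N* ≈ 82.6, M* ≈ 302

Setting both brackets to zero gives the nullclines N + 0.461M = 222 and 0.71N + M = 361.
Substituting M = 361 - 0.71N into the first: N(1 - 0.461·0.71) = 222 - 0.461·361.
So N* = 55.6/0.673 = 82.6, and then M* = 361 - 0.71·82.6 = 302.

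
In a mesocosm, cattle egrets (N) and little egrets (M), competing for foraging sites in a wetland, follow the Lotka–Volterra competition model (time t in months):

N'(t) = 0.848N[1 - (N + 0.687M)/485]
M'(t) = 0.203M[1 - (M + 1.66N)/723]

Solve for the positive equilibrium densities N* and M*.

Setting both brackets to zero gives the nullclines N + 0.687M = 485 and 1.66N + M = 723.
Substituting M = 723 - 1.66N into the first: N(1 - 0.687·1.66) = 485 - 0.687·723.
So N* = -11.7/-0.14 = 83.3, and then M* = 723 - 1.66·83.3 = 585.

N* ≈ 83.3, M* ≈ 585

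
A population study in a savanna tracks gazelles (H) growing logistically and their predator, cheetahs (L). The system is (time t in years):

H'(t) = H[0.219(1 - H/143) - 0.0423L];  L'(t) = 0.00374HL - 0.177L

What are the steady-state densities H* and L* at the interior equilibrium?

H* ≈ 47.3, L* ≈ 3.46

From dL/dt = 0 with L > 0: 0.00374H* = 0.177, so H* = 47.3.
Substitute into dH/dt = 0: 0.219(1 - 47.3/143) = 0.0423L*.
The bracket is 0.669, giving L* = 0.147/0.0423 = 3.46.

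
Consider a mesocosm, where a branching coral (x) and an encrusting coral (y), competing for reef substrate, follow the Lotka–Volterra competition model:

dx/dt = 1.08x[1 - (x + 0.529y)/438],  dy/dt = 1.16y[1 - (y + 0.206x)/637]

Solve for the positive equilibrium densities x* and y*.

x* ≈ 113, y* ≈ 614

Setting both brackets to zero gives the nullclines x + 0.529y = 438 and 0.206x + y = 637.
Substituting y = 637 - 0.206x into the first: x(1 - 0.529·0.206) = 438 - 0.529·637.
So x* = 101/0.891 = 113, and then y* = 637 - 0.206·113 = 614.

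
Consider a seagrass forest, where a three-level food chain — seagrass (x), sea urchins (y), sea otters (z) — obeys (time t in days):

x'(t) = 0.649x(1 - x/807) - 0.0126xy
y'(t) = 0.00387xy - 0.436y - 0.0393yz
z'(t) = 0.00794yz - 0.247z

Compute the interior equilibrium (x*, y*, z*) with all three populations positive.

From dz/dt = 0: 0.00794y* = 0.247, so y* = 31.1.
From dx/dt = 0: 0.649(1 - x*/807) = 0.0126·31.1, giving x* = 807·(1 - 0.604) = 320.
From dy/dt = 0: 0.00387·320 - 0.436 = 0.0393z*, so z* = 0.801/0.0393 = 20.4.

x* ≈ 320, y* ≈ 31.1, z* ≈ 20.4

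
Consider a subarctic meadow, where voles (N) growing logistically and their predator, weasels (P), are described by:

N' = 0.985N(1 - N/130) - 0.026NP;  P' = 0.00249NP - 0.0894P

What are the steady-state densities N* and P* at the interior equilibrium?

N* ≈ 35.9, P* ≈ 27.4

From dP/dt = 0 with P > 0: 0.00249N* = 0.0894, so N* = 35.9.
Substitute into dN/dt = 0: 0.985(1 - 35.9/130) = 0.026P*.
The bracket is 0.724, giving P* = 0.713/0.026 = 27.4.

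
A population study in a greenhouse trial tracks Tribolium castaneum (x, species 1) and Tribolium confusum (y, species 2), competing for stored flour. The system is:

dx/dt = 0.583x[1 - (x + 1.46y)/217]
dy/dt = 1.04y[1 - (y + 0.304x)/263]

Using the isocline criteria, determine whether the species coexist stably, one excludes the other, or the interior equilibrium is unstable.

Compare the nullcline intercepts: K1/α12 = 217/1.46 = 149 < K2 = 263; K2/α21 = 263/0.304 = 865 > K1 = 217.
Since the inequalities point opposite ways, species 2 can invade but species 1 cannot.

species 2 excludes species 1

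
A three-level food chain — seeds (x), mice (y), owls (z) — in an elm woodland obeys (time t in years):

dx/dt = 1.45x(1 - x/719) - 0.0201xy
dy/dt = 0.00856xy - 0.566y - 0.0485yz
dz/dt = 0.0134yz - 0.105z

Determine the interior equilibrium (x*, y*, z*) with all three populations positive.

x* ≈ 641, y* ≈ 7.84, z* ≈ 101

From dz/dt = 0: 0.0134y* = 0.105, so y* = 7.84.
From dx/dt = 0: 1.45(1 - x*/719) = 0.0201·7.84, giving x* = 719·(1 - 0.109) = 641.
From dy/dt = 0: 0.00856·641 - 0.566 = 0.0485z*, so z* = 4.92/0.0485 = 101.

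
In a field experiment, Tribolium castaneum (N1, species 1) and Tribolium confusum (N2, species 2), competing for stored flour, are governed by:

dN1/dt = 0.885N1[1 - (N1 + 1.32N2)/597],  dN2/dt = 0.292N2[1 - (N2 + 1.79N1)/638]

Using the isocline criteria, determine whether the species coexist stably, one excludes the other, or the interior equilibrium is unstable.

Compare the nullcline intercepts: K1/α12 = 597/1.32 = 452 < K2 = 638; K2/α21 = 638/1.79 = 356 < K1 = 597.
Since both are reversed, neither can invade when rare; the interior point is a saddle.

unstable coexistence (outcome depends on initial conditions)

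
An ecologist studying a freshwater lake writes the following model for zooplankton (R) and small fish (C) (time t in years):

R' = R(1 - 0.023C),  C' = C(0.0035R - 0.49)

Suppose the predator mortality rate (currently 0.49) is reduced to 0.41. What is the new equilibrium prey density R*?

At the interior fixed point, setting dC/dt = 0 with C > 0 fixes R* = (predator death rate)/(RC coefficient) — independent of the other coefficients.
With the change, R* = 0.41/0.0035 = 117; it falls from 140.

R* ≈ 117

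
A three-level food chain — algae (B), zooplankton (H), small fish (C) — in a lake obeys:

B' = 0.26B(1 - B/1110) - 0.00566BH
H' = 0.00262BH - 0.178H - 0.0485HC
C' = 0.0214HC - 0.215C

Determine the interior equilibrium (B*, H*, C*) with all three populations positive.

From dC/dt = 0: 0.0214H* = 0.215, so H* = 10.
From dB/dt = 0: 0.26(1 - B*/1110) = 0.00566·10, giving B* = 1110·(1 - 0.219) = 867.
From dH/dt = 0: 0.00262·867 - 0.178 = 0.0485C*, so C* = 2.09/0.0485 = 43.2.

B* ≈ 867, H* ≈ 10, C* ≈ 43.2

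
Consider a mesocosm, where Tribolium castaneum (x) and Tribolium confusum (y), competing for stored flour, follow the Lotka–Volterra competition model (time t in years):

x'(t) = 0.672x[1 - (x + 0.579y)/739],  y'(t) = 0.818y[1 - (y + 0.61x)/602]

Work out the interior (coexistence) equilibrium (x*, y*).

Setting both brackets to zero gives the nullclines x + 0.579y = 739 and 0.61x + y = 602.
Substituting y = 602 - 0.61x into the first: x(1 - 0.579·0.61) = 739 - 0.579·602.
So x* = 390/0.647 = 604, and then y* = 602 - 0.61·604 = 234.

x* ≈ 604, y* ≈ 234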